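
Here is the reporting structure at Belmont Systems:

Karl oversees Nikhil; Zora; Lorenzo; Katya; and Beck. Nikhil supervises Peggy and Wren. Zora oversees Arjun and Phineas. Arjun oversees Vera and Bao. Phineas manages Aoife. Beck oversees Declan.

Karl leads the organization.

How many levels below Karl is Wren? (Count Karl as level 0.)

Chain from Wren up to Karl: Wren → Nikhil → Karl. That is 2 steps up, so Wren is 2 levels below Karl.

2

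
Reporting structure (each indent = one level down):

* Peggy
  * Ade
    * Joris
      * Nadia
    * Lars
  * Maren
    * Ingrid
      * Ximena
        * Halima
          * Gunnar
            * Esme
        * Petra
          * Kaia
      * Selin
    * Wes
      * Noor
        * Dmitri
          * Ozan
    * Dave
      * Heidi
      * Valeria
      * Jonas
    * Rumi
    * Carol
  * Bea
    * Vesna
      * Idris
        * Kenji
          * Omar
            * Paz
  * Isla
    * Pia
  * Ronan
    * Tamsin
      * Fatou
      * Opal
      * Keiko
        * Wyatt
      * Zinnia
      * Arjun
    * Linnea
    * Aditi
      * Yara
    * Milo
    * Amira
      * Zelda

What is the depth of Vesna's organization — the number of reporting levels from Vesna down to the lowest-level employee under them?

4

The longest chain under Vesna runs Vesna → Idris → Kenji → Omar → Paz, which is 4 levels below Vesna.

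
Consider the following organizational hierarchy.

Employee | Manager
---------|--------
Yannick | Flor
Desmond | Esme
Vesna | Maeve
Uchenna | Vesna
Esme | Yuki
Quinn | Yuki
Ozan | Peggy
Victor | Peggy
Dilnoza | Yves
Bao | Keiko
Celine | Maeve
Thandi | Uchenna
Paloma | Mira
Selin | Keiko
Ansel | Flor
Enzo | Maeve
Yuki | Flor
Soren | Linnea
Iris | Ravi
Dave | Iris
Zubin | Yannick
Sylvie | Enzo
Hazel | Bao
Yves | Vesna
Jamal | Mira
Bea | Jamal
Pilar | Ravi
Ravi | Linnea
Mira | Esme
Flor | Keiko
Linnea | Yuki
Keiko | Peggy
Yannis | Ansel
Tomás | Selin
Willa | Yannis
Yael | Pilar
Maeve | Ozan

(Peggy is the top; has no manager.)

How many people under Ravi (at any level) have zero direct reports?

2

The people in Ravi's organization with no one reporting to them are Yael, Dave. That is 2.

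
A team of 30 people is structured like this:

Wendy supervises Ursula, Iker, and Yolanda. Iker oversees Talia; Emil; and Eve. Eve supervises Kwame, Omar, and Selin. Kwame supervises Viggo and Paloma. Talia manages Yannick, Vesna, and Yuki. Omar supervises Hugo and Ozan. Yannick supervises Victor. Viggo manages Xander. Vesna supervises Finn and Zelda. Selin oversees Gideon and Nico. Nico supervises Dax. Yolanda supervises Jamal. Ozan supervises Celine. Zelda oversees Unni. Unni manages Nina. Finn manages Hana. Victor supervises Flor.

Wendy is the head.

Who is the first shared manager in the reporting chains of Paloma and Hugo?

Paloma's chain of managers is Kwame, Eve, Iker, Wendy. Hugo's chain of managers is Omar, Eve, Iker, Wendy. The first manager that appears in both chains is Eve.

Eve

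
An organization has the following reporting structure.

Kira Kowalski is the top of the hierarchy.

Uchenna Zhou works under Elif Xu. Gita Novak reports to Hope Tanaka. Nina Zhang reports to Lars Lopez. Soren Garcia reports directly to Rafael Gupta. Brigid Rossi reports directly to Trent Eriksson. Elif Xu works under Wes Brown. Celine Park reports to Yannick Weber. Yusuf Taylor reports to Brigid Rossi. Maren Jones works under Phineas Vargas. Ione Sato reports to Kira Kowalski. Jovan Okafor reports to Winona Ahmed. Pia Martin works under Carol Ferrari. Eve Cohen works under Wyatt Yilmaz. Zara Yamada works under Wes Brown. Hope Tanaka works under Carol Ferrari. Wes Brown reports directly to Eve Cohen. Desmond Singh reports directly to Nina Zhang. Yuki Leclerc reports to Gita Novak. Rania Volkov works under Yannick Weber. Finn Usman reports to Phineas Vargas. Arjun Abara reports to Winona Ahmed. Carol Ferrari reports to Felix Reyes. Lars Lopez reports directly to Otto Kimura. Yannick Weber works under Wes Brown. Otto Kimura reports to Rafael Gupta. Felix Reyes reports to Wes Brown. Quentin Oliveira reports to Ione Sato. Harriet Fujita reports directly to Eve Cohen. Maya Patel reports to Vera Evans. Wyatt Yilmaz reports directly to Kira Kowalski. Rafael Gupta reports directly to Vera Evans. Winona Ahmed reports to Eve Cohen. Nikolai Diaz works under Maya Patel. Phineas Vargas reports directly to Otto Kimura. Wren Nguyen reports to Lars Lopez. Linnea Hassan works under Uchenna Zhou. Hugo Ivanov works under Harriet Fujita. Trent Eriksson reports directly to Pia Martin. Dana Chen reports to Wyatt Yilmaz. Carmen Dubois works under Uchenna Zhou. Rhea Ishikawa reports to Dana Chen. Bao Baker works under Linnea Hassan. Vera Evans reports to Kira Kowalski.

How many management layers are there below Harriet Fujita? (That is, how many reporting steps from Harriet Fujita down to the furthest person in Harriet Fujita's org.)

The longest chain under Harriet Fujita runs Harriet Fujita → Hugo Ivanov, which is 1 level below Harriet Fujita.

1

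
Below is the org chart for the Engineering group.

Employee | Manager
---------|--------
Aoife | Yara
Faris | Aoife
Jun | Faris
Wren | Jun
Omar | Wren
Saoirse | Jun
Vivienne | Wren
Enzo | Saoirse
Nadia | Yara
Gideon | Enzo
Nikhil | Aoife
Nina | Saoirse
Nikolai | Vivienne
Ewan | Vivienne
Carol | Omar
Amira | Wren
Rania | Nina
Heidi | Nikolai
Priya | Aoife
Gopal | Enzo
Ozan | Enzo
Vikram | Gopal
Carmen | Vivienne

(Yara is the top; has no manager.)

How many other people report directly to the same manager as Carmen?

2

Carmen reports to Vivienne. Vivienne's other direct reports are Nikolai, Ewan — 2 peers.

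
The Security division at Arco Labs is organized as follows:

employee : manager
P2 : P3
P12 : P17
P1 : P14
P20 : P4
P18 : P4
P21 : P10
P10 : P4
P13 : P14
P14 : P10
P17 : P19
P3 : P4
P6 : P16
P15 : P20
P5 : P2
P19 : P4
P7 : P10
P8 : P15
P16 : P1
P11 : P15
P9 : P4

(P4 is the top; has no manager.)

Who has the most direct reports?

P4

Direct-report counts: P4 has 6; P19 has 1; P17 has 1; P10 has 3; P14 has 2; P1 has 1; P16 has 1; P3 has 1; P2 has 1; P20 has 1; P15 has 2. The largest is 6, held by P4.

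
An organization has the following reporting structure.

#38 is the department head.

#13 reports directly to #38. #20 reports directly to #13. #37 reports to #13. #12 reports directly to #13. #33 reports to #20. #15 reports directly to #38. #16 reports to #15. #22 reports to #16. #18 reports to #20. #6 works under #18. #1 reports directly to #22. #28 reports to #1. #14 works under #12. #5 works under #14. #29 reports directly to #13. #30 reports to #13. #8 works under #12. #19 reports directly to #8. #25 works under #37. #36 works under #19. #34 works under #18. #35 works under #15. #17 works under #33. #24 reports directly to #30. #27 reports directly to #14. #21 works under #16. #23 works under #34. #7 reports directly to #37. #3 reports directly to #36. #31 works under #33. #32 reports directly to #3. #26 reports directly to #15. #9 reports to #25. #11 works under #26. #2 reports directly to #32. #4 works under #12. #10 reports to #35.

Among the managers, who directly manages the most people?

Direct-report counts: #38 has 2; #15 has 3; #26 has 1; #35 has 1; #16 has 2; #22 has 1; #1 has 1; #13 has 5; #30 has 1; #12 has 3; #8 has 1; #19 has 1; #36 has 1; #3 has 1; #32 has 1; #14 has 2; #37 has 2; #25 has 1; #20 has 2; #18 has 2; #34 has 1; #33 has 2. The largest is 5, held by #13.

#13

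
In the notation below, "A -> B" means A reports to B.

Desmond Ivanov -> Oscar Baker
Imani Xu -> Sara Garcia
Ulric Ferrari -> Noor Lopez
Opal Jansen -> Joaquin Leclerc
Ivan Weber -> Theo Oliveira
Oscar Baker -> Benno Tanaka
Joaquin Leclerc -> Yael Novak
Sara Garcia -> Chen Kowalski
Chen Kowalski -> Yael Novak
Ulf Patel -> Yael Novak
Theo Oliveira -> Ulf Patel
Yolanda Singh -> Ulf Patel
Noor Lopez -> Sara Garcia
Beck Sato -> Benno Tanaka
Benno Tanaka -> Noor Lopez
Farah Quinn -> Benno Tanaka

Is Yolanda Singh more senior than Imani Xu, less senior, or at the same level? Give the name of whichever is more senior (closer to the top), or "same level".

Yolanda Singh is 2 levels below Yael Novak; Imani Xu is 3. Yolanda Singh is higher.

Yolanda Singh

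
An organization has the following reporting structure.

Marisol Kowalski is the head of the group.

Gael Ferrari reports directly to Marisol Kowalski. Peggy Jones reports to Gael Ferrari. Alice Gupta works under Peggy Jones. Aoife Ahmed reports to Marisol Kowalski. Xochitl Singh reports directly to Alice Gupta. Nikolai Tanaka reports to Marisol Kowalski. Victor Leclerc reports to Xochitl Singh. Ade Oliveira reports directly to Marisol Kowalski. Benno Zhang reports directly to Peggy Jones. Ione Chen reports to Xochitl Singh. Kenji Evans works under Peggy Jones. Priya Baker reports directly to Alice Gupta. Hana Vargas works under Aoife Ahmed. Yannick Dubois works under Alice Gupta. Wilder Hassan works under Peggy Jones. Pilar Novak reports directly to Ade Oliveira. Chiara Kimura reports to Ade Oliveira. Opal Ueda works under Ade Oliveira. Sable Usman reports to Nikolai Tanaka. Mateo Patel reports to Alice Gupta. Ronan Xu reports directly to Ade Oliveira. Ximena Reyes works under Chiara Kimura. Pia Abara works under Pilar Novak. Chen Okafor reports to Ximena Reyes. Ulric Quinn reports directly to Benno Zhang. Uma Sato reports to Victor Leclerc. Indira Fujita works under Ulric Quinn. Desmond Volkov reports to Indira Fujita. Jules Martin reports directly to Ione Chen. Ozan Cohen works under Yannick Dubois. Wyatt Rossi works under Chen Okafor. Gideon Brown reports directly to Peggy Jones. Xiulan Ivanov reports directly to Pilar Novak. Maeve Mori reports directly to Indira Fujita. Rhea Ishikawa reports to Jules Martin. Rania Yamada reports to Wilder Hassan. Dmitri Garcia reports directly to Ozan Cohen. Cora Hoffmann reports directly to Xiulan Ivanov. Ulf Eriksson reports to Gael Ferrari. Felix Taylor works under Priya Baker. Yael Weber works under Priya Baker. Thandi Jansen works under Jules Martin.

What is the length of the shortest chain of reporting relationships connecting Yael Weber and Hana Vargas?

Yael Weber is 5 levels below Marisol Kowalski, and Hana Vargas is 2 levels below Marisol Kowalski (their lowest common manager). The shortest path runs up from Yael Weber to Marisol Kowalski and back down to Hana Vargas: 5 + 2 = 7 links.

7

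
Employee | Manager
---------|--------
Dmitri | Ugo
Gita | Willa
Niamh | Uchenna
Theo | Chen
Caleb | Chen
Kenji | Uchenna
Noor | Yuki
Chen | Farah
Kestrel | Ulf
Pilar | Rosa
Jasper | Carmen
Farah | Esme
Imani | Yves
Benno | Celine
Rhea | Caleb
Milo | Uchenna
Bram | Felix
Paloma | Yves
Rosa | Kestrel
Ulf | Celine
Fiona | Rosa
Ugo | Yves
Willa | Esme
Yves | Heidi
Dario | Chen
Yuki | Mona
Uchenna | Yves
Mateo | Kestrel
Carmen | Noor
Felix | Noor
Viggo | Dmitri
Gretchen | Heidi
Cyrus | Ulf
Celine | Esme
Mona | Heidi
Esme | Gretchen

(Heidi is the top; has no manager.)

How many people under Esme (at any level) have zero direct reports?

9

The people in Esme's organization with no one reporting to them are Gita, Dario, Rhea, Theo, Benno, Cyrus, Fiona, Pilar, Mateo. That is 9.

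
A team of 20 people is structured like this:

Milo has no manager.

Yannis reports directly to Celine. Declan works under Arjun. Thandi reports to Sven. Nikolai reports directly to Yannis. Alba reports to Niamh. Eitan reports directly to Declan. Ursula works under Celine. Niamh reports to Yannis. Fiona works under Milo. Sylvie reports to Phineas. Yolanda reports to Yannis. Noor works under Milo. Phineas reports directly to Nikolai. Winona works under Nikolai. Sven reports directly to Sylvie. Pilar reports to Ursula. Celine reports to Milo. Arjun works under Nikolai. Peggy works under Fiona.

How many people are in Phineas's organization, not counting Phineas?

Phineas directly manages Sylvie. Under Sylvie: Sven, Thandi (2). That's 3 in total.

3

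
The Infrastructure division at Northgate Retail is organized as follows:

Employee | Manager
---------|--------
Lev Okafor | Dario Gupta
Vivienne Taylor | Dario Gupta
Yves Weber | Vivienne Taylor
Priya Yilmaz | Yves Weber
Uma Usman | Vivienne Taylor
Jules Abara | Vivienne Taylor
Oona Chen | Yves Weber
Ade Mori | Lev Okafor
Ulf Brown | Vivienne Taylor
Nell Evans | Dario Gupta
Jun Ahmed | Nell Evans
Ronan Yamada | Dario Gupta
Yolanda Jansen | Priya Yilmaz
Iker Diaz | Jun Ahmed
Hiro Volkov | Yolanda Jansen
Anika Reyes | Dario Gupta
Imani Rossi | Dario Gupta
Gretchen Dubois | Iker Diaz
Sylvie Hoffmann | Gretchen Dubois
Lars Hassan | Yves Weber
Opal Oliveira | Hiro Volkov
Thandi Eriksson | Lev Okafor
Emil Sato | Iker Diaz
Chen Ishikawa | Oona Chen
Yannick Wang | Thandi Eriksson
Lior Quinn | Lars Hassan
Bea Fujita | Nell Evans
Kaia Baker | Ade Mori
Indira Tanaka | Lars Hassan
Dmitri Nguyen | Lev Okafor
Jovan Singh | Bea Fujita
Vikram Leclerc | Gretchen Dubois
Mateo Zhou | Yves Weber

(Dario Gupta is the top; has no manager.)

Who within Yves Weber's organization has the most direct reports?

Direct-report counts within Yves Weber's organization: Yves Weber has 4; Lars Hassan has 2; Oona Chen has 1; Priya Yilmaz has 1; Yolanda Jansen has 1; Hiro Volkov has 1. The largest is 4, held by Yves Weber.

Yves Weber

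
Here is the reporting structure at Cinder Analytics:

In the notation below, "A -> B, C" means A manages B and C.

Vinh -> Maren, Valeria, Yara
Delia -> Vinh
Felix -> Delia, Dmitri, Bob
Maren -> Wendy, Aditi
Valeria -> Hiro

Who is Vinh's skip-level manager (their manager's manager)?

Vinh reports to Delia, and Delia reports to Felix. So Vinh's skip-level manager is Felix.

Felix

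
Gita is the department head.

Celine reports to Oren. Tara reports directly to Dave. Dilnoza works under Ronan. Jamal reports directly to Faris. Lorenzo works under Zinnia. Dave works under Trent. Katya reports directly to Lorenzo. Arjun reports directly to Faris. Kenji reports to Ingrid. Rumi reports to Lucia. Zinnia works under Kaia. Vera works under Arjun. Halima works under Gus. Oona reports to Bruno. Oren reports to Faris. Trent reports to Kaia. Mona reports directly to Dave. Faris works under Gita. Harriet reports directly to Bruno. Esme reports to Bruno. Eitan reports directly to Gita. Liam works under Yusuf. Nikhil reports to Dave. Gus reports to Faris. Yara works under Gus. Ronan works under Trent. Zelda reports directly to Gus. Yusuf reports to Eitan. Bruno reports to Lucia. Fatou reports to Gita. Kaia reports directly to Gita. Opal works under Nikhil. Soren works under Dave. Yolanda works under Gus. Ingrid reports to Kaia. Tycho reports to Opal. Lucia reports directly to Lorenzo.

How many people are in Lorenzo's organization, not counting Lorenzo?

7

Lorenzo directly manages Lucia, Katya. Under Lucia: Rumi, Bruno, Esme, Harriet, Oona (5). Katya has no reports. So Lorenzo's organization is 2 direct reports plus everyone under them: 6 + 1 = 7.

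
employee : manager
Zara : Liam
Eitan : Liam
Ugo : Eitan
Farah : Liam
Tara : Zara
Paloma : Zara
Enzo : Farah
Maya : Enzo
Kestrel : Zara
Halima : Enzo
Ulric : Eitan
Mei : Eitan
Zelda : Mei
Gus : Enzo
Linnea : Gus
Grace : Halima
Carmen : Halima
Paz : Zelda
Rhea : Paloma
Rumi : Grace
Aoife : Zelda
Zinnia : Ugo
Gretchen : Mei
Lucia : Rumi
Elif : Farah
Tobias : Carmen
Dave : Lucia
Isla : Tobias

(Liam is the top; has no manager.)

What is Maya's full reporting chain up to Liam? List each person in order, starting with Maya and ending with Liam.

Maya -> Enzo -> Farah -> Liam

Maya reports to Enzo. Enzo reports to Farah. Farah reports to Liam. Liam is at the top.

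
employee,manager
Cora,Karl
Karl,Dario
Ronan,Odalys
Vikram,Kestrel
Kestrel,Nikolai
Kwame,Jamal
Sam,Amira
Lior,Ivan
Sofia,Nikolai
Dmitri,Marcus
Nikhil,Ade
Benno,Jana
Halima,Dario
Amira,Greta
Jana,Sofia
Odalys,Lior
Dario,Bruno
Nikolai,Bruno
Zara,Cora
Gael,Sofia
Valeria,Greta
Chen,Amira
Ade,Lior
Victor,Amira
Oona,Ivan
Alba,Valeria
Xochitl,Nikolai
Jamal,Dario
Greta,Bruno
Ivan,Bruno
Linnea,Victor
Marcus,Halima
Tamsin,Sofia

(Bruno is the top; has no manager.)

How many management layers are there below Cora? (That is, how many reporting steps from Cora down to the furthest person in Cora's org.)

1

The longest chain under Cora runs Cora → Zara, which is 1 level below Cora.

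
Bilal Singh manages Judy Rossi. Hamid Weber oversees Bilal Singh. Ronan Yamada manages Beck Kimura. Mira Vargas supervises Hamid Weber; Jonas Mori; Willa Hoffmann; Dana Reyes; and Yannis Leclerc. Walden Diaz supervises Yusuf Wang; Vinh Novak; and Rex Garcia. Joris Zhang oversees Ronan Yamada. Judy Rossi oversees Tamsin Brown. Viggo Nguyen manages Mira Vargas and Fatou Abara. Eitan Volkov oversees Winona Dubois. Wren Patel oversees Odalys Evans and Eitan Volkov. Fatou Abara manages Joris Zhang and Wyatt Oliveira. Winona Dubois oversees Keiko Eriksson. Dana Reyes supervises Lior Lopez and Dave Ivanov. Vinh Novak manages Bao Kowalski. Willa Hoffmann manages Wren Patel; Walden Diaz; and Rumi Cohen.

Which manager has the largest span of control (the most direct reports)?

Direct-report counts: Viggo Nguyen has 2; Fatou Abara has 2; Joris Zhang has 1; Ronan Yamada has 1; Mira Vargas has 5; Willa Hoffmann has 3; Walden Diaz has 3; Vinh Novak has 1; Wren Patel has 2; Eitan Volkov has 1; Winona Dubois has 1; Hamid Weber has 1; Bilal Singh has 1; Judy Rossi has 1; Dana Reyes has 2. The largest is 5, held by Mira Vargas.

Mira Vargas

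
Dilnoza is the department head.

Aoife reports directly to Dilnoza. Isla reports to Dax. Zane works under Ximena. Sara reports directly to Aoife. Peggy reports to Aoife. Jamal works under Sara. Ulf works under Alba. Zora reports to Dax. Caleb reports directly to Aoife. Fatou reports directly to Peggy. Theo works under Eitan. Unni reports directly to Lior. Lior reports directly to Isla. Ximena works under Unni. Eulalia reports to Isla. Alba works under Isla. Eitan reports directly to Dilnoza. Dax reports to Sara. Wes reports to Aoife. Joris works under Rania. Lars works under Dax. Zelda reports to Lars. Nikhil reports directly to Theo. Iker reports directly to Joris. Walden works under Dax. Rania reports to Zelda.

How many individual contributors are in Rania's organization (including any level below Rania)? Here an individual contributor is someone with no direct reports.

The only person in Rania's organization with no one reporting to them is Iker. That is 1.

1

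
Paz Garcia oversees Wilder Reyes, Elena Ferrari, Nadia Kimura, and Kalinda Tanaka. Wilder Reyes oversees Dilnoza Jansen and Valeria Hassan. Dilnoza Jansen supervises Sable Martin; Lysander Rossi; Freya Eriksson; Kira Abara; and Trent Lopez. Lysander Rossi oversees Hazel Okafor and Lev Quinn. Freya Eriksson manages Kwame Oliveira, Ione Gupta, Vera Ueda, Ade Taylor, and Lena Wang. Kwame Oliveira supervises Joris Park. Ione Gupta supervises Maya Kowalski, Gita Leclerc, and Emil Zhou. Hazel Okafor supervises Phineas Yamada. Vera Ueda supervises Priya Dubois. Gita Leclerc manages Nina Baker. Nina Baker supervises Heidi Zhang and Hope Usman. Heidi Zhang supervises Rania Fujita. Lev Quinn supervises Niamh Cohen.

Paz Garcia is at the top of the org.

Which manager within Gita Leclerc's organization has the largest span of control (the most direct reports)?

Direct-report counts within Gita Leclerc's organization: Gita Leclerc has 1; Nina Baker has 2; Heidi Zhang has 1. The largest is 2, held by Nina Baker.

Nina Baker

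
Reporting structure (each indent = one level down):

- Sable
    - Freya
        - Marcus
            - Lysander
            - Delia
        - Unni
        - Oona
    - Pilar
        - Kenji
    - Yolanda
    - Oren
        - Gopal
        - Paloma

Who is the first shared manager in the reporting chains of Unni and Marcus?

Unni's chain of managers is Freya, Sable. Marcus's chain of managers is Freya, Sable. The first manager that appears in both chains is Freya.

Freya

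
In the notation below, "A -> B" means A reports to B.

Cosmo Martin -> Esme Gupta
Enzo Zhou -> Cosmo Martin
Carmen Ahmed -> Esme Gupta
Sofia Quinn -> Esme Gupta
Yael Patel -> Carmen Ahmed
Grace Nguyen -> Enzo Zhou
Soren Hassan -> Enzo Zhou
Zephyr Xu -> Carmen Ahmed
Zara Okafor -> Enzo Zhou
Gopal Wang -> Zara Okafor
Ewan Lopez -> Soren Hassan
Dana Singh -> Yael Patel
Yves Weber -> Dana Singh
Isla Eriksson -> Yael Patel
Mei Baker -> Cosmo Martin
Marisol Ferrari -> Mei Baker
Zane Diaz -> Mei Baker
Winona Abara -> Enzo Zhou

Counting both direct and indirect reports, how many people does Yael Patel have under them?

Yael Patel directly manages Dana Singh, Isla Eriksson. Under Dana Singh: Yves Weber (1). Isla Eriksson has no reports. So Yael Patel's organization is 2 direct reports plus everyone under them: 2 + 1 = 3.

3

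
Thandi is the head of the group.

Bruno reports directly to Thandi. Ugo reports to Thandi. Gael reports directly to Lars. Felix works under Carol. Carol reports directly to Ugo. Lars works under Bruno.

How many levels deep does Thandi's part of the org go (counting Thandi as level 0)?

3

The longest chain under Thandi runs Thandi → Bruno → Lars → Gael, which is 3 levels below Thandi.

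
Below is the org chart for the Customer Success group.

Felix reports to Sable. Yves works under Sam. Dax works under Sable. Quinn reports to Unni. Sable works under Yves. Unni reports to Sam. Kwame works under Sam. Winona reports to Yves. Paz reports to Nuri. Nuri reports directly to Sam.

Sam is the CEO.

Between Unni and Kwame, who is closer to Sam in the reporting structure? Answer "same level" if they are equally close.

same level

Both Unni and Kwame are 1 level below Sam.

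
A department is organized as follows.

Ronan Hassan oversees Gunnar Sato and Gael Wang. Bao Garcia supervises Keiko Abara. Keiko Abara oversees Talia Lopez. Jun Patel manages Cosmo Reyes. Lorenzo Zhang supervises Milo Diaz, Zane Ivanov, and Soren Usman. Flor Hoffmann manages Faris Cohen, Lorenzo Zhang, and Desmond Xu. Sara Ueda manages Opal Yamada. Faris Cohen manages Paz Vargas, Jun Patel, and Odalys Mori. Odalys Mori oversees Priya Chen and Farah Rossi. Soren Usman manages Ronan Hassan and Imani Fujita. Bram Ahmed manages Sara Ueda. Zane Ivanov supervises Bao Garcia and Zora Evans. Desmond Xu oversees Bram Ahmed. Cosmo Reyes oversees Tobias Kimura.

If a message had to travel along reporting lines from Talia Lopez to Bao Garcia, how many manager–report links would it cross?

Talia Lopez is in Bao Garcia's organization: the chain from Talia Lopez up to Bao Garcia is Talia Lopez → Keiko Abara → Bao Garcia, which is 2 links.

2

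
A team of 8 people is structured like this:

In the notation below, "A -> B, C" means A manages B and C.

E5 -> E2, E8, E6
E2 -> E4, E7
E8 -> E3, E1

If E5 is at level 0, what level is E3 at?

Chain from E3 up to E5: E3 → E8 → E5. That is 2 steps up, so E3 is 2 levels below E5.

2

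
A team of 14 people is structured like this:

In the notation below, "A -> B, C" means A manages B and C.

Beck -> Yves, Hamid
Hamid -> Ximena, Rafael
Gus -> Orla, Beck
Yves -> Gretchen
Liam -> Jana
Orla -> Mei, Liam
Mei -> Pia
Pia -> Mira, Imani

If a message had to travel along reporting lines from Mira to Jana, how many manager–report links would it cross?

Mira is 3 levels below Orla, and Jana is 2 levels below Orla (their lowest common manager). The shortest path runs up from Mira to Orla and back down to Jana: 3 + 2 = 5 links.

5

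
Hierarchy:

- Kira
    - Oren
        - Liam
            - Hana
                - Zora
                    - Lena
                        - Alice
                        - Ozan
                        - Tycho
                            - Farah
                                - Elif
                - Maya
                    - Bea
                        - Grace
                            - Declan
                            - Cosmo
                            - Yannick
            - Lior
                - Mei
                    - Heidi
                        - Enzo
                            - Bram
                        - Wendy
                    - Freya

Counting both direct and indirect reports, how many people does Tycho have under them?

Tycho directly manages Farah. Under Farah: Elif (1). That's 2 in total.

2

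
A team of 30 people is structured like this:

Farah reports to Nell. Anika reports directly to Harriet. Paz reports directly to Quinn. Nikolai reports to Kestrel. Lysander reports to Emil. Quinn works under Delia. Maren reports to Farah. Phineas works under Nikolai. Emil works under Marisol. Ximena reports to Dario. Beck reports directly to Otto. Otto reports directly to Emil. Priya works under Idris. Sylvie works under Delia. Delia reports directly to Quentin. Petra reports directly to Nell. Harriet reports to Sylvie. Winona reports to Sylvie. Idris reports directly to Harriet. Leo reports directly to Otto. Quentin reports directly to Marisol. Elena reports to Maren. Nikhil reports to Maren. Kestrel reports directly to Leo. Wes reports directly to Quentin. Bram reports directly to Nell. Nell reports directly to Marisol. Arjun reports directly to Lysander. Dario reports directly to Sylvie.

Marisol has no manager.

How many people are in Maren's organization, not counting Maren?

Maren directly manages Nikhil, Elena. Nikhil has no reports. Elena has no reports. So Maren's organization is 2 direct reports plus everyone under them: 1 + 1 = 2.

2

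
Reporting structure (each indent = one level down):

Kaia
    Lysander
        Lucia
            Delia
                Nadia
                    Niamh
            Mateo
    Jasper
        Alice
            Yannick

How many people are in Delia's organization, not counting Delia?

Delia directly manages Nadia. Under Nadia: Niamh (1). That's 2 in total.

2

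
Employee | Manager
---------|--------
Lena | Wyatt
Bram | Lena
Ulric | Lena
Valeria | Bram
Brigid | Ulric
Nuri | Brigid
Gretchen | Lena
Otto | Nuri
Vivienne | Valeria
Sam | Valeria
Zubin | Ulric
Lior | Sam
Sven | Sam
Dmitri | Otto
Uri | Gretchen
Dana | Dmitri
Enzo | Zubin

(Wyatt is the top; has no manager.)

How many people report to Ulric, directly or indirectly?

7

Ulric directly manages Brigid, Zubin. Under Brigid: Nuri, Otto, Dmitri, Dana (4). Under Zubin: Enzo (1). So Ulric's organization is 2 direct reports plus everyone under them: 5 + 2 = 7.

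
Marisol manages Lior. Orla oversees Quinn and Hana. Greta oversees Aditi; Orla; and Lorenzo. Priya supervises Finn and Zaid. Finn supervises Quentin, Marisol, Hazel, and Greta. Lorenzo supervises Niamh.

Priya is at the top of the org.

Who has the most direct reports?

Direct-report counts: Priya has 2; Finn has 4; Greta has 3; Lorenzo has 1; Orla has 2; Marisol has 1. The largest is 4, held by Finn.

Finn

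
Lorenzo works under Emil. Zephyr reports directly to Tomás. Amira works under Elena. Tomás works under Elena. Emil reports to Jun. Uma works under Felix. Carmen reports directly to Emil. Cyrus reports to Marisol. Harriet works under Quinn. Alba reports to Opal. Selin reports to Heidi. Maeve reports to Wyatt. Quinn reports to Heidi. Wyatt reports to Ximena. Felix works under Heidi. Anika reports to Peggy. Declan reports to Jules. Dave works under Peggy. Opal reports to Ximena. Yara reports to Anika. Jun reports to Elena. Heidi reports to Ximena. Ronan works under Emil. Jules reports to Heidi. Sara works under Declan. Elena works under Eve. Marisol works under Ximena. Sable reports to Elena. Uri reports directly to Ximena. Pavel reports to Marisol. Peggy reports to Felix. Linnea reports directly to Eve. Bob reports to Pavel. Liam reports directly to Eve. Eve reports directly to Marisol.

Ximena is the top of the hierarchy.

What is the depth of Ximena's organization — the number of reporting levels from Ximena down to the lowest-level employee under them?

6

The longest chain under Ximena runs Ximena → Marisol → Eve → Elena → Jun → Emil → Ronan, which is 6 levels below Ximena.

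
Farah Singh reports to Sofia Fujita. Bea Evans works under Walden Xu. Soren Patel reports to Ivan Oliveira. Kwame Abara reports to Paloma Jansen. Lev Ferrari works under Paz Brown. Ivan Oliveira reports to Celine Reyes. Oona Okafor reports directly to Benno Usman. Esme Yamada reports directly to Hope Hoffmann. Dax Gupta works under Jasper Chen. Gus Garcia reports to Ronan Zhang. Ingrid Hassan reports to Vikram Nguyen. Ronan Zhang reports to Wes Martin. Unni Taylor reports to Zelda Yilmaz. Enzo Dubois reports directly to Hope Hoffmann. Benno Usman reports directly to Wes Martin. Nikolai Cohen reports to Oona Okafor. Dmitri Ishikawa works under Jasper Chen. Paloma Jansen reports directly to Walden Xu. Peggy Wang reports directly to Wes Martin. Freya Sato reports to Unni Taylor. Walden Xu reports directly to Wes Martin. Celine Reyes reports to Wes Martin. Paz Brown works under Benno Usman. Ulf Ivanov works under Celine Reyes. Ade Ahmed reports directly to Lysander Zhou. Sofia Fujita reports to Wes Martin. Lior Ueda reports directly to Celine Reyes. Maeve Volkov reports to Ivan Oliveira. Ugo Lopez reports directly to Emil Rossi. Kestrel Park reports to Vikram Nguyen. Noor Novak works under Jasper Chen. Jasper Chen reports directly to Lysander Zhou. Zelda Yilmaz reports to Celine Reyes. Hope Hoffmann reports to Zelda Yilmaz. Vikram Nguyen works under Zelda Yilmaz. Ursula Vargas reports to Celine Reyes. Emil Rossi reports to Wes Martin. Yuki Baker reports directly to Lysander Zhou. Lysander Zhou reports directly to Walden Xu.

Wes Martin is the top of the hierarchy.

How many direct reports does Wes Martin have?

Wes Martin directly manages Celine Reyes, Benno Usman, Walden Xu, Ronan Zhang, Peggy Wang, Emil Rossi, Sofia Fujita. That is 7 direct reports.

7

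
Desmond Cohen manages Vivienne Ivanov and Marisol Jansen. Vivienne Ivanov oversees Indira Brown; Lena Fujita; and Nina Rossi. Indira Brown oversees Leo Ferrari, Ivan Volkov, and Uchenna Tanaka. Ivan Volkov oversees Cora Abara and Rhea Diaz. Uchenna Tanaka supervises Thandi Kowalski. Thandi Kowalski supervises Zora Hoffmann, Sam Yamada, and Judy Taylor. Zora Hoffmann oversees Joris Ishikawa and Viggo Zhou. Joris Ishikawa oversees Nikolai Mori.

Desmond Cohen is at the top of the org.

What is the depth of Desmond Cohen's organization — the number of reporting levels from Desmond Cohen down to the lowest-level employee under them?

The longest chain under Desmond Cohen runs Desmond Cohen → Vivienne Ivanov → Indira Brown → Uchenna Tanaka → Thandi Kowalski → Zora Hoffmann → Joris Ishikawa → Nikolai Mori, which is 7 levels below Desmond Cohen.

7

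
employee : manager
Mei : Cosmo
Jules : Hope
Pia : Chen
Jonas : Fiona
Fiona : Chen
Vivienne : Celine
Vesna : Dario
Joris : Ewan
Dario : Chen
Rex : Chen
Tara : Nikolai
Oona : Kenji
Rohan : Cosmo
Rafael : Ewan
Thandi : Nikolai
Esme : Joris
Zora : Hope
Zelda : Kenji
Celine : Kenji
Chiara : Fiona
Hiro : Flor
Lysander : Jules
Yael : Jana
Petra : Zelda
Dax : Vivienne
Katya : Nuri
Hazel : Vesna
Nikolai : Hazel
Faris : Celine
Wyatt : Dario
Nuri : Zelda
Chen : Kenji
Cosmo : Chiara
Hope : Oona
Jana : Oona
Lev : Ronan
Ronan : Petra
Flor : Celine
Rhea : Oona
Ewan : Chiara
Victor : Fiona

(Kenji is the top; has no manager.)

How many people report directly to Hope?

Hope directly manages Jules, Zora. That is 2 direct reports.

2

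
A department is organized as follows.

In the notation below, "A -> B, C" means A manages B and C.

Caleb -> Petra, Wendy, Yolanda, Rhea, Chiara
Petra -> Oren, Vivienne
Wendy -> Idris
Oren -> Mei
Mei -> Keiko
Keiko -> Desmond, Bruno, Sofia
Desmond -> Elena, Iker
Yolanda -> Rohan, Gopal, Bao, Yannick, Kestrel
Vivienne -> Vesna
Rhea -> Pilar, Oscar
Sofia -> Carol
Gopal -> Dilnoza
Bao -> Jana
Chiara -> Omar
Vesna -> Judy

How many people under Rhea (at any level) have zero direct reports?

2

The people in Rhea's organization with no one reporting to them are Oscar, Pilar. That is 2.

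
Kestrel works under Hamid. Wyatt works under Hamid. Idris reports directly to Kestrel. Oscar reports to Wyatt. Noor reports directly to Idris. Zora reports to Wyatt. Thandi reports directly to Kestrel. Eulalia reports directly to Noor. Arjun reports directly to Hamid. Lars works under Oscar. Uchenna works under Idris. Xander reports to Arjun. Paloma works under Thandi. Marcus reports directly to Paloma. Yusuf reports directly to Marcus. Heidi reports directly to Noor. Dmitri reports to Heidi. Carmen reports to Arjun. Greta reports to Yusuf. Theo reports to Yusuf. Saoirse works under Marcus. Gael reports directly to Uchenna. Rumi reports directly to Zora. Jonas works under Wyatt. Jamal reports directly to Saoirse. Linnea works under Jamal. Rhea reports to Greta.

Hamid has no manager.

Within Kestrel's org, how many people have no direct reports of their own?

The people in Kestrel's organization with no one reporting to them are Linnea, Theo, Rhea, Gael, Dmitri, Eulalia. That is 6.

6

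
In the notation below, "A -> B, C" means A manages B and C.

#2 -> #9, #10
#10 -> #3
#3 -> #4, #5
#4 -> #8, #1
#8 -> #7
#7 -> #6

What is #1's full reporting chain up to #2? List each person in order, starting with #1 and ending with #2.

#1 reports to #4. #4 reports to #3. #3 reports to #10. #10 reports to #2. #2 is at the top.

#1 -> #4 -> #3 -> #10 -> #2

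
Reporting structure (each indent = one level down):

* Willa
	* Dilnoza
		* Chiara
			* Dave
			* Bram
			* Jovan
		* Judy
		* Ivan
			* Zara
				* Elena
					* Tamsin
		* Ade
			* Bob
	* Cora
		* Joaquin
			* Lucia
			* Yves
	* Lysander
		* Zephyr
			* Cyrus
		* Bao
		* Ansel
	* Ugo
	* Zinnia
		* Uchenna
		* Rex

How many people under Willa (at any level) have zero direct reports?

The people in Willa's organization with no one reporting to them are Rex, Uchenna, Ugo, Ansel, Bao, Cyrus, Yves, Lucia, Bob, Tamsin, Judy, Jovan, Bram, Dave. That is 14.

14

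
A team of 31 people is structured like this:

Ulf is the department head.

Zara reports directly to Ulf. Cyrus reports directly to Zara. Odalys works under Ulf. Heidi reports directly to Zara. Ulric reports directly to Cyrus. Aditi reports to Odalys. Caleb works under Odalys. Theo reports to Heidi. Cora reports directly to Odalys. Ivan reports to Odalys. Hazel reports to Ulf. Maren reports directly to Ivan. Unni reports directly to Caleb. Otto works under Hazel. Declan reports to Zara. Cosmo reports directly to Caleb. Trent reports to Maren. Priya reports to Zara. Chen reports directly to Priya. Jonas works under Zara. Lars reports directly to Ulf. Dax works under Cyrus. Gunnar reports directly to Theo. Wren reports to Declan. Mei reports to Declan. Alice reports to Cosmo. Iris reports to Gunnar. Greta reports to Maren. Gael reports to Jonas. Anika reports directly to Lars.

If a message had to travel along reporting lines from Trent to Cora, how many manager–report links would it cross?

4

Trent is 3 levels below Odalys, and Cora is 1 level below Odalys (their lowest common manager). The shortest path runs up from Trent to Odalys and back down to Cora: 3 + 1 = 4 links.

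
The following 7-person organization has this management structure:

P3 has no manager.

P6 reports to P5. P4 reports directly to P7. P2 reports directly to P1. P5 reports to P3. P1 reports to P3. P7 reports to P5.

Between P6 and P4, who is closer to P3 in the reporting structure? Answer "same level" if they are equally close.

P6 is 2 levels below P3; P4 is 3. P6 is higher.

P6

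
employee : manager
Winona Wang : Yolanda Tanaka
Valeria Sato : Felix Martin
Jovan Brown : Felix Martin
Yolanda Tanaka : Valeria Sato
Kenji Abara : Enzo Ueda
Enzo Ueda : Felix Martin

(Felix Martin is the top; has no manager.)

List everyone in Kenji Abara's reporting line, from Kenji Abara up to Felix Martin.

Kenji Abara reports to Enzo Ueda. Enzo Ueda reports to Felix Martin. Felix Martin is at the top.

Kenji Abara -> Enzo Ueda -> Felix Martin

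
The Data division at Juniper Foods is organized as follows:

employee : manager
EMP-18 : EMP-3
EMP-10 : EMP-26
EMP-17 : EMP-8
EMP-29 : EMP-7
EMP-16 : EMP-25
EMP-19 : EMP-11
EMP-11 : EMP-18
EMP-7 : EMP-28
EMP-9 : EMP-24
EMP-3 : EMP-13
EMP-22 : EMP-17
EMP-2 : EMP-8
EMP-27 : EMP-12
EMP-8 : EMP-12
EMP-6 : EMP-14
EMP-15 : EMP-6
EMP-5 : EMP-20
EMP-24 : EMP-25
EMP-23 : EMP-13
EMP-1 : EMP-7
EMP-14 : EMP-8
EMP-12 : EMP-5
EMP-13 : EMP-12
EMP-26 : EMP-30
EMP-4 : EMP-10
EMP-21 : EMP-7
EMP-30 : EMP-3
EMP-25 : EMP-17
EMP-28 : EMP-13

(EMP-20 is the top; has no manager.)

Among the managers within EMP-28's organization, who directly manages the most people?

Direct-report counts within EMP-28's organization: EMP-28 has 1; EMP-7 has 3. The largest is 3, held by EMP-7.

EMP-7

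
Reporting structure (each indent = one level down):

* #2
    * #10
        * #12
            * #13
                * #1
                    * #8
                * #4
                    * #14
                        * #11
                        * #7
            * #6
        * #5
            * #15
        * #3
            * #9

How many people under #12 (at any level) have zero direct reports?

4

The people in #12's organization with no one reporting to them are #6, #7, #11, #8. That is 4.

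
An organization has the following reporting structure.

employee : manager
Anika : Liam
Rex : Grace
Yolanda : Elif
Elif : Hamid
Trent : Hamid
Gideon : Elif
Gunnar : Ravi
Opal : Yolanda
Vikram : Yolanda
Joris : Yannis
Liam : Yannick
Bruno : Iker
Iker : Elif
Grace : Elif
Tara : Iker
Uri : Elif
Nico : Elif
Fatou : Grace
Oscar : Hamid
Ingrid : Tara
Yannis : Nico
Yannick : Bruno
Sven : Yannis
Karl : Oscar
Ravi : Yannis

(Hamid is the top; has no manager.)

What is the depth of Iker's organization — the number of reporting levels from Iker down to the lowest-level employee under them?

4

The longest chain under Iker runs Iker → Bruno → Yannick → Liam → Anika, which is 4 levels below Iker.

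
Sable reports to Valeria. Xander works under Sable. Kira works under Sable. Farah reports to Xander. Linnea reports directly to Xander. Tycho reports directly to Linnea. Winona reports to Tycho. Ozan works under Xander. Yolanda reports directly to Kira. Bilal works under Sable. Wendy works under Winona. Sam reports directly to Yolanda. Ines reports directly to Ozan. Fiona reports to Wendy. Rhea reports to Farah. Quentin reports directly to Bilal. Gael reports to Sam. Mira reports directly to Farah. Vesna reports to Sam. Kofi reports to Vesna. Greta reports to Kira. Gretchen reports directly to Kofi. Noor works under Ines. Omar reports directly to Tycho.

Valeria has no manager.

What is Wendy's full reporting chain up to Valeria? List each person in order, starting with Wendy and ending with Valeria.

Wendy reports to Winona. Winona reports to Tycho. Tycho reports to Linnea. Linnea reports to Xander. Xander reports to Sable. Sable reports to Valeria. Valeria is at the top.

Wendy -> Winona -> Tycho -> Linnea -> Xander -> Sable -> Valeria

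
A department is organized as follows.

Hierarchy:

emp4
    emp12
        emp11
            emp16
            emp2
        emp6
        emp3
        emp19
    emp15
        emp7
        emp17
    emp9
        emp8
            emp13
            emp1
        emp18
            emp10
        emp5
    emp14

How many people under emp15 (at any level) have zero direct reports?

The people in emp15's organization with no one reporting to them are emp17, emp7. That is 2.

2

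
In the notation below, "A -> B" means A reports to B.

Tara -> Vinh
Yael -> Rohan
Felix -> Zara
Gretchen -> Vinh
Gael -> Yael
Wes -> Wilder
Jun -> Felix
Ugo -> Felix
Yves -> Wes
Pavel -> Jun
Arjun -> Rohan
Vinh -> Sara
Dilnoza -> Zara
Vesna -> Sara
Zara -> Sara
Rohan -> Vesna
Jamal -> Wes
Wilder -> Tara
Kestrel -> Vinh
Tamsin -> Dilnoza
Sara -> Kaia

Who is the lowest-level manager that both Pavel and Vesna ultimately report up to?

Sara

Pavel's chain of managers is Jun, Felix, Zara, Sara, Kaia. Vesna's chain of managers is Sara, Kaia. The first manager that appears in both chains is Sara.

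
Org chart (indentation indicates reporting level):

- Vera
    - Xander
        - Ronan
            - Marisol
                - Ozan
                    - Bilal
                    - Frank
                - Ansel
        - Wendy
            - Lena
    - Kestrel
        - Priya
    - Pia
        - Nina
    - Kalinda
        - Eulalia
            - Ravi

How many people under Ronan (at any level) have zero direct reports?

The people in Ronan's organization with no one reporting to them are Ansel, Frank, Bilal. That is 3.

3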